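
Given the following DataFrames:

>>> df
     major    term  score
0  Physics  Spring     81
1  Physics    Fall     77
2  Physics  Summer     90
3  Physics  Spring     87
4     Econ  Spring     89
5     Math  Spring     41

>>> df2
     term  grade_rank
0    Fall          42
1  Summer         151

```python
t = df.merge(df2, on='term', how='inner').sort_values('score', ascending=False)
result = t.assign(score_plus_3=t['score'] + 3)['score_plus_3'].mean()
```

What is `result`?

merge on 'term' (how='inner') → 2 rows:
     major    term  score  grade_rank
0  Physics    Fall     77          42
1  Physics  Summer     90         151
sort by score descending:
     major    term  score  grade_rank
1  Physics  Summer     90         151
0  Physics    Fall     77          42
add column score_plus_3 = t['score'] + 3:
     major    term  score  grade_rank  score_plus_3
1  Physics  Summer     90         151            93
0  Physics    Fall     77          42            80
Taking the mean of column 'score_plus_3' gives 86.5.

86.5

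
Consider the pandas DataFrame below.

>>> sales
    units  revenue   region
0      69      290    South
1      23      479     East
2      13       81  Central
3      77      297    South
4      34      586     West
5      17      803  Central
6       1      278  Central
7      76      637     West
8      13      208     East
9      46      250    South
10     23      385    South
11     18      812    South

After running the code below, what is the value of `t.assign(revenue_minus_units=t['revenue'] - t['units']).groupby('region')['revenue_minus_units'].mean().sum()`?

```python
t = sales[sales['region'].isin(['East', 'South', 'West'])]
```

filter rows where region in ['East', 'South', 'West']:
    units  revenue region
0      69      290  South
1      23      479   East
3      77      297  South
4      34      586   West
7      76      637   West
8      13      208   East
9      46      250  South
10     23      385  South
11     18      812  South
add column revenue_minus_units = t['revenue'] - t['units']:
    units  revenue region  revenue_minus_units
0      69      290  South                  221
1      23      479   East                  456
3      77      297  South                  220
4      34      586   West                  552
7      76      637   West                  561
8      13      208   East                  195
9      46      250  South                  204
10     23      385  South                  362
11     18      812  South                  794
group by region, mean of revenue_minus_units:
region
East     325.5
South    360.2
West     556.5
Name: revenue_minus_units, dtype: float64
Taking the sum of the resulting series gives 1242.2.

1242.2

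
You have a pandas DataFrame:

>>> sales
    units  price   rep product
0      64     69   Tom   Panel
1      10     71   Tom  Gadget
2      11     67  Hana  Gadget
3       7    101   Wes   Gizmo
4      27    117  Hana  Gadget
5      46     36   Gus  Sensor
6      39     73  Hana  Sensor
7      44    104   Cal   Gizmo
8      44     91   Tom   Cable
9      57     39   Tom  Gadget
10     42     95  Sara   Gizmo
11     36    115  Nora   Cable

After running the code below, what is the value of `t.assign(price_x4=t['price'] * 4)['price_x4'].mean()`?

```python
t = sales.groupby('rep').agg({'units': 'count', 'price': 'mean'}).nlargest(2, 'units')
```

306.333333333

group by rep: count(units), mean(price):
      units       price
rep                    
Cal       1  104.000000
Gus       1   36.000000
Hana      3   85.666667
Nora      1  115.000000
Sara      1   95.000000
Tom       4   67.500000
Wes       1  101.000000
take 2 rows with largest units:
      units      price
rep                   
Tom       4  67.500000
Hana      3  85.666667
add column price_x4 = t['price'] * 4:
      units      price    price_x4
rep                               
Tom       4  67.500000  270.000000
Hana      3  85.666667  342.666667
So mean() = 306.333333333.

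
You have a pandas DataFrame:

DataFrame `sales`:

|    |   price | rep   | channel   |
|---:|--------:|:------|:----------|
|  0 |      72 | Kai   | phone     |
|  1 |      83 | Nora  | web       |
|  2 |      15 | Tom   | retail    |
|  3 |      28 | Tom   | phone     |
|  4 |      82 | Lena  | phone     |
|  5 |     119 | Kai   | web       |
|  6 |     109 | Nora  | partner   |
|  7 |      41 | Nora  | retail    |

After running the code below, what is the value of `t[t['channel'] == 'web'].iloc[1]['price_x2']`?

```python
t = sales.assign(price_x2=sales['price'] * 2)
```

238

add column price_x2 = sales['price'] * 2:
   price   rep  channel  price_x2
0     72   Kai    phone       144
1     83  Nora      web       166
2     15   Tom   retail        30
3     28   Tom    phone        56
4     82  Lena    phone       164
5    119   Kai      web       238
6    109  Nora  partner       218
7     41  Nora   retail        82
filter rows where channel == 'web':
   price   rep channel  price_x2
1     83  Nora     web       166
5    119   Kai     web       238
The value at position 1, column 'price_x2' is 238.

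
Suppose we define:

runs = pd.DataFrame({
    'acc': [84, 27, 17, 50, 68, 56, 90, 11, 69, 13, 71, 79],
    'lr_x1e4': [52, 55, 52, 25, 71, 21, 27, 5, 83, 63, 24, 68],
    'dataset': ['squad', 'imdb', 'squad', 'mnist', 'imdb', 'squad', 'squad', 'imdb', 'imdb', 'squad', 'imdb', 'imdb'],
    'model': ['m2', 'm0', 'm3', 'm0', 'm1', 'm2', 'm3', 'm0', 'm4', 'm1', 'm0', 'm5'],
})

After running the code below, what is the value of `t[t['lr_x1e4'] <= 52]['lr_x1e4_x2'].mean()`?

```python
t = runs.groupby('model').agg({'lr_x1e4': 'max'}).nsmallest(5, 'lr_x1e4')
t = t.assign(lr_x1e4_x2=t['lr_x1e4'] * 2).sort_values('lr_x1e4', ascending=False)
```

104.0

group by model, max of lr_x1e4:
       lr_x1e4
model         
m0          55
m1          71
m2          52
m3          52
m4          83
m5          68
take 5 rows with smallest lr_x1e4:
       lr_x1e4
model         
m2          52
m3          52
m0          55
m5          68
m1          71
add column lr_x1e4_x2 = t['lr_x1e4'] * 2:
       lr_x1e4  lr_x1e4_x2
model                     
m2          52         104
m3          52         104
m0          55         110
m5          68         136
m1          71         142
sort by lr_x1e4 descending:
       lr_x1e4  lr_x1e4_x2
model                     
m1          71         142
m5          68         136
m0          55         110
m2          52         104
m3          52         104
filter rows where lr_x1e4 <= 52:
       lr_x1e4  lr_x1e4_x2
model                     
m2          52         104
m3          52         104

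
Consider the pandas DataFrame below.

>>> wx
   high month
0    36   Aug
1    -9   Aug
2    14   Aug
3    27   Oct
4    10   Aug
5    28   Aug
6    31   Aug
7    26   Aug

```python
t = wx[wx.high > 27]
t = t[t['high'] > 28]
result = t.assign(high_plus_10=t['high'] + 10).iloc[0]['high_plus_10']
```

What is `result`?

46

filter rows where high > 27:
   high month
0    36   Aug
5    28   Aug
6    31   Aug
filter rows where high > 28:
   high month
0    36   Aug
6    31   Aug
add column high_plus_10 = t['high'] + 10:
   high month  high_plus_10
0    36   Aug            46
6    31   Aug            41
Hence 46.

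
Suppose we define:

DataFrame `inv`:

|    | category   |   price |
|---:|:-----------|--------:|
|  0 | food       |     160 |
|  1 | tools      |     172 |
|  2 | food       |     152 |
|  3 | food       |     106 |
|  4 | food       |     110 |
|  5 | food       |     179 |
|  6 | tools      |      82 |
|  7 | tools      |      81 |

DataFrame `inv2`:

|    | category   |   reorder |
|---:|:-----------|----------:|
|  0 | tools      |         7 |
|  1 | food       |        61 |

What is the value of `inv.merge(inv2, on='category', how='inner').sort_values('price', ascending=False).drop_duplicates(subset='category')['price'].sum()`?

merge on 'category' (how='inner') → 8 rows:
  category  price  reorder
0     food    160       61
1    tools    172        7
2     food    152       61
3     food    106       61
4     food    110       61
5     food    179       61
6    tools     82        7
7    tools     81        7
sort by price descending:
  category  price  reorder
5     food    179       61
1    tools    172        7
0     food    160       61
2     food    152       61
4     food    110       61
3     food    106       61
6    tools     82        7
7    tools     81        7
drop duplicate category (keep=first):
  category  price  reorder
5     food    179       61
1    tools    172        7
Then the sum of column 'price': 351

351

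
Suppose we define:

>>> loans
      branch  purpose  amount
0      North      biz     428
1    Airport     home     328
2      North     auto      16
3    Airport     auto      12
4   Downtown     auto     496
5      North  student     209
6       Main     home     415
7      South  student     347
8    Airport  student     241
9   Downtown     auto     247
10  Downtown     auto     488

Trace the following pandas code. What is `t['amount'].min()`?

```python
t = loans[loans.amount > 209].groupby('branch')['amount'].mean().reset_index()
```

284.5

filter rows where amount > 209:
      branch  purpose  amount
0      North      biz     428
1    Airport     home     328
4   Downtown     auto     496
6       Main     home     415
7      South  student     347
8    Airport  student     241
9   Downtown     auto     247
10  Downtown     auto     488
group by branch, mean of amount:
branch
Airport     284.500000
Downtown    410.333333
Main        415.000000
North       428.000000
South       347.000000
Name: amount, dtype: float64
reset_index():
     branch      amount
0   Airport  284.500000
1  Downtown  410.333333
2      Main  415.000000
3     North  428.000000
4     South  347.000000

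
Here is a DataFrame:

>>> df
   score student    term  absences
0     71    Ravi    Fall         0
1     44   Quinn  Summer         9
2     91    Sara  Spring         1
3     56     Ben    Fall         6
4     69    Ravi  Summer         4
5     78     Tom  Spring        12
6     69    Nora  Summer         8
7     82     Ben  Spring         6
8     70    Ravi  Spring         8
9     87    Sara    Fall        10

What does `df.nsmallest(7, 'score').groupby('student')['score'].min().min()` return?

44

take 7 rows with smallest score:
   score student    term  absences
1     44   Quinn  Summer         9
3     56     Ben    Fall         6
4     69    Ravi  Summer         4
6     69    Nora  Summer         8
8     70    Ravi  Spring         8
0     71    Ravi    Fall         0
5     78     Tom  Spring        12
group by student, min of score:
student
Ben      56
Nora     69
Quinn    44
Ravi     69
Tom      78
Name: score, dtype: int64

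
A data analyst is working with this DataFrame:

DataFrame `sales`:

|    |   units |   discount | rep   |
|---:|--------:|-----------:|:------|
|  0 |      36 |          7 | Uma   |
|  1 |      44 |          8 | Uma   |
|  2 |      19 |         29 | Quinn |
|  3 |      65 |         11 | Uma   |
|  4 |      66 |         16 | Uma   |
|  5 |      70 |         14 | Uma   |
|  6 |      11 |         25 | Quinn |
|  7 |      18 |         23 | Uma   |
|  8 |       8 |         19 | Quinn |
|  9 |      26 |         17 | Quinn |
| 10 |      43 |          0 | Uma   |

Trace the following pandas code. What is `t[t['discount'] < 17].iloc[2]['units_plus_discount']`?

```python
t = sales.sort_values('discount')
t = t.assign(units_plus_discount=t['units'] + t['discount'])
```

sort by discount:
    units  discount    rep
10     43         0    Uma
0      36         7    Uma
1      44         8    Uma
3      65        11    Uma
5      70        14    Uma
4      66        16    Uma
9      26        17  Quinn
8       8        19  Quinn
7      18        23    Uma
6      11        25  Quinn
2      19        29  Quinn
add column units_plus_discount = t['units'] + t['discount']:
    units  discount    rep  units_plus_discount
10     43         0    Uma                   43
0      36         7    Uma                   43
1      44         8    Uma                   52
3      65        11    Uma                   76
5      70        14    Uma                   84
4      66        16    Uma                   82
9      26        17  Quinn                   43
8       8        19  Quinn                   27
7      18        23    Uma                   41
6      11        25  Quinn                   36
2      19        29  Quinn                   48
filter rows where discount < 17:
    units  discount  rep  units_plus_discount
10     43         0  Uma                   43
0      36         7  Uma                   43
1      44         8  Uma                   52
3      65        11  Uma                   76
5      70        14  Uma                   84
4      66        16  Uma                   82

52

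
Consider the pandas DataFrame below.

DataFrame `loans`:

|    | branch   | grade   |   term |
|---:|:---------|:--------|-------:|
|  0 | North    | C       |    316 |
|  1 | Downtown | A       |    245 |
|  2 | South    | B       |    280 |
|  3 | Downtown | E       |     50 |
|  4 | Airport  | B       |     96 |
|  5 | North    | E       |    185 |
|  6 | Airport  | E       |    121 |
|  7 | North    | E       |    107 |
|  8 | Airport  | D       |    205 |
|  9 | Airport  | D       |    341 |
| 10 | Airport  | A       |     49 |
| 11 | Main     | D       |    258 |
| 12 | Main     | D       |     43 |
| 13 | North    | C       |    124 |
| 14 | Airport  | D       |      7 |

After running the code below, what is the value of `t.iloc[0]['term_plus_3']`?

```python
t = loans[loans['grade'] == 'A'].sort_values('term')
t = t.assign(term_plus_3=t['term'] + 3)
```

filter rows where grade == 'A':
      branch grade  term
1   Downtown     A   245
10   Airport     A    49
sort by term:
      branch grade  term
10   Airport     A    49
1   Downtown     A   245
add column term_plus_3 = t['term'] + 3:
      branch grade  term  term_plus_3
10   Airport     A    49           52
1   Downtown     A   245          248

52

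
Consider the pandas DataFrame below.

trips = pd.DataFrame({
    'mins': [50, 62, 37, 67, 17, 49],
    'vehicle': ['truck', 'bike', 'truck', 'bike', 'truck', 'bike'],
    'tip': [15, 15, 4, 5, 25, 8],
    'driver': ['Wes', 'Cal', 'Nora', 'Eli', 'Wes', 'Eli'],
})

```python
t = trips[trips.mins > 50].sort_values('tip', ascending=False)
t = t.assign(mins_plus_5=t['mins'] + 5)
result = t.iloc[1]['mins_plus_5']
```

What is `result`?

72

filter rows where mins > 50:
   mins vehicle  tip driver
1    62    bike   15    Cal
3    67    bike    5    Eli
sort by tip descending:
   mins vehicle  tip driver
1    62    bike   15    Cal
3    67    bike    5    Eli
add column mins_plus_5 = t['mins'] + 5:
   mins vehicle  tip driver  mins_plus_5
1    62    bike   15    Cal           67
3    67    bike    5    Eli           72
Reading off the value at position 1, column 'mins_plus_5', we get 72.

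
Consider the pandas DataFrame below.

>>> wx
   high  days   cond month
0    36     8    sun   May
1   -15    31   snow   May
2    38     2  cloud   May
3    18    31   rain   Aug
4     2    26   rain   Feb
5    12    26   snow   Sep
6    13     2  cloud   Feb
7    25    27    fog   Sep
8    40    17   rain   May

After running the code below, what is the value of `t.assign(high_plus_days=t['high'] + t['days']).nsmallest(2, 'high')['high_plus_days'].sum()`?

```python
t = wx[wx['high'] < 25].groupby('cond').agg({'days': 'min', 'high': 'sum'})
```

38

filter rows where high < 25:
   high  days   cond month
1   -15    31   snow   May
3    18    31   rain   Aug
4     2    26   rain   Feb
5    12    26   snow   Sep
6    13     2  cloud   Feb
group by cond: min(days), sum(high):
       days  high
cond             
cloud     2    13
rain     26    20
snow     26    -3
add column high_plus_days = t['high'] + t['days']:
       days  high  high_plus_days
cond                             
cloud     2    13              15
rain     26    20              46
snow     26    -3              23
take 2 rows with smallest high:
       days  high  high_plus_days
cond                             
snow     26    -3              23
cloud     2    13              15
So sum() = 38.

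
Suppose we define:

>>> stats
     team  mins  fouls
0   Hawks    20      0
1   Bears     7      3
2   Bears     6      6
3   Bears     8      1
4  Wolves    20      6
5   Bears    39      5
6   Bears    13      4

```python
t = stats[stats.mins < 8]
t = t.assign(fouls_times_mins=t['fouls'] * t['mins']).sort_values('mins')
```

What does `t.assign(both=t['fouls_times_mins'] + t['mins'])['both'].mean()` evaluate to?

35.0

filter rows where mins < 8:
    team  mins  fouls
1  Bears     7      3
2  Bears     6      6
add column fouls_times_mins = t['fouls'] * t['mins']:
    team  mins  fouls  fouls_times_mins
1  Bears     7      3                21
2  Bears     6      6                36
sort by mins:
    team  mins  fouls  fouls_times_mins
2  Bears     6      6                36
1  Bears     7      3                21
add column both = t['fouls_times_mins'] + t['mins']:
    team  mins  fouls  fouls_times_mins  both
2  Bears     6      6                36    42
1  Bears     7      3                21    28
The mean of column 'both' is 35.0.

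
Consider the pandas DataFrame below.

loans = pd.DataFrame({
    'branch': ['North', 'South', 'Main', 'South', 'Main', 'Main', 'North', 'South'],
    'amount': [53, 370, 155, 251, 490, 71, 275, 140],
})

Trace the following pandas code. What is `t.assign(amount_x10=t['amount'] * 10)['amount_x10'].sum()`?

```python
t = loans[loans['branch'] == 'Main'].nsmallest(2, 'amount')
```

filter rows where branch == 'Main':
  branch  amount
2   Main     155
4   Main     490
5   Main      71
take 2 rows with smallest amount:
  branch  amount
5   Main      71
2   Main     155
add column amount_x10 = t['amount'] * 10:
  branch  amount  amount_x10
5   Main      71         710
2   Main     155        1550
Taking the sum of column 'amount_x10' gives 2260.

2260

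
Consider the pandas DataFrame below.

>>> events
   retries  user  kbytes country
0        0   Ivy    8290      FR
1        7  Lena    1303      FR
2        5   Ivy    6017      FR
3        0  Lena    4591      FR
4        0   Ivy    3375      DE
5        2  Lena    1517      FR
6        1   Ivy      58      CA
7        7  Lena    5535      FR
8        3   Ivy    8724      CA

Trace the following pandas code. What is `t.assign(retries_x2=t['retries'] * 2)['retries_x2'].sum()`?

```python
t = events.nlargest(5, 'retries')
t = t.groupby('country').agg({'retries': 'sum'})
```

48

take 5 rows with largest retries:
   retries  user  kbytes country
1        7  Lena    1303      FR
7        7  Lena    5535      FR
2        5   Ivy    6017      FR
8        3   Ivy    8724      CA
5        2  Lena    1517      FR
group by country, sum of retries:
         retries
country         
CA             3
FR            21
add column retries_x2 = t['retries'] * 2:
         retries  retries_x2
country                     
CA             3           6
FR            21          42
Finally, sum of column 'retries_x2' = 48.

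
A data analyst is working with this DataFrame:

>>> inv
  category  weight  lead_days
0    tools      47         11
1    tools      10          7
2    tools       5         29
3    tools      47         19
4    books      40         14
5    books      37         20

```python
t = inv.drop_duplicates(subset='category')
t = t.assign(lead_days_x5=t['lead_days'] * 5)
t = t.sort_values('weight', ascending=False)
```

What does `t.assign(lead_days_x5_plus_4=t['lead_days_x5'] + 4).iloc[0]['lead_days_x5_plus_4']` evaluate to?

drop duplicate category (keep=first):
  category  weight  lead_days
0    tools      47         11
4    books      40         14
add column lead_days_x5 = t['lead_days'] * 5:
  category  weight  lead_days  lead_days_x5
0    tools      47         11            55
4    books      40         14            70
sort by weight descending:
  category  weight  lead_days  lead_days_x5
0    tools      47         11            55
4    books      40         14            70
add column lead_days_x5_plus_4 = t['lead_days_x5'] + 4:
  category  weight  lead_days  lead_days_x5  lead_days_x5_plus_4
0    tools      47         11            55                   59
4    books      40         14            70                   74

59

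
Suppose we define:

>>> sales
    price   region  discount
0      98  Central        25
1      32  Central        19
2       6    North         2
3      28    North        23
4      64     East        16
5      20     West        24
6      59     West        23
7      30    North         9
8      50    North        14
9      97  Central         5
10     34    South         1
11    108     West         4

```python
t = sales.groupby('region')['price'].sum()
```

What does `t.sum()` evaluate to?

626

group by region, sum of price:
region
Central    227
East        64
North      114
South       34
West       187
Name: price, dtype: int64
Then the sum of the resulting series: 626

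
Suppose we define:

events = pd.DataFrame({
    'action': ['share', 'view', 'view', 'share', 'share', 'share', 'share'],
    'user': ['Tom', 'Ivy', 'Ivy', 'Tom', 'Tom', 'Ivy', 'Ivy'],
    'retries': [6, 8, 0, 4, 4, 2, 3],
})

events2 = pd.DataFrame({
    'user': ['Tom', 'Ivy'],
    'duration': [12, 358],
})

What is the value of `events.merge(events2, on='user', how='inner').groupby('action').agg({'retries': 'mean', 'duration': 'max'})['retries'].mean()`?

merge on 'user' (how='inner') → 7 rows:
  action user  retries  duration
0  share  Tom        6        12
1   view  Ivy        8       358
2   view  Ivy        0       358
3  share  Tom        4        12
4  share  Tom        4        12
5  share  Ivy        2       358
6  share  Ivy        3       358
group by action: mean(retries), max(duration):
        retries  duration
action                   
share       3.8       358
view        4.0       358
Then the mean of column 'retries': 3.9

3.9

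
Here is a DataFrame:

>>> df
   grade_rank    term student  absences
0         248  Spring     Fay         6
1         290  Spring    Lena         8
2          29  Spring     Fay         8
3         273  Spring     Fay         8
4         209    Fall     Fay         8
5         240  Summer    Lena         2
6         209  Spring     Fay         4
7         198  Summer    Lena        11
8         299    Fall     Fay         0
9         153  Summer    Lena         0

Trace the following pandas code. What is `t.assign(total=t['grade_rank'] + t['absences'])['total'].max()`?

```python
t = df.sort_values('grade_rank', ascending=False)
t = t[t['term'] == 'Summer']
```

sort by grade_rank descending:
   grade_rank    term student  absences
8         299    Fall     Fay         0
1         290  Spring    Lena         8
3         273  Spring     Fay         8
0         248  Spring     Fay         6
5         240  Summer    Lena         2
4         209    Fall     Fay         8
6         209  Spring     Fay         4
7         198  Summer    Lena        11
9         153  Summer    Lena         0
2          29  Spring     Fay         8
filter rows where term == 'Summer':
   grade_rank    term student  absences
5         240  Summer    Lena         2
7         198  Summer    Lena        11
9         153  Summer    Lena         0
add column total = t['grade_rank'] + t['absences']:
   grade_rank    term student  absences  total
5         240  Summer    Lena         2    242
7         198  Summer    Lena        11    209
9         153  Summer    Lena         0    153
So max() = 242.

242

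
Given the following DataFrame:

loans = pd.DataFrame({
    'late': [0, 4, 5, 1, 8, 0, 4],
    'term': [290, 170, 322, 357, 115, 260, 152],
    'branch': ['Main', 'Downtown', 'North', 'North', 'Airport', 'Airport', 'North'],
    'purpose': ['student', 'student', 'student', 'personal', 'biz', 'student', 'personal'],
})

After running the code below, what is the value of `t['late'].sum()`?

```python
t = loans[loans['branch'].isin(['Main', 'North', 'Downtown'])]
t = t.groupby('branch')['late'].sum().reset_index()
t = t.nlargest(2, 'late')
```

filter rows where branch in ['Main', 'North', 'Downtown']:
   late  term    branch   purpose
0     0   290      Main   student
1     4   170  Downtown   student
2     5   322     North   student
3     1   357     North  personal
6     4   152     North  personal
group by branch, sum of late:
branch
Downtown     4
Main         0
North       10
Name: late, dtype: int64
reset_index():
     branch  late
0  Downtown     4
1      Main     0
2     North    10
take 2 rows with largest late:
     branch  late
2     North    10
0  Downtown     4

14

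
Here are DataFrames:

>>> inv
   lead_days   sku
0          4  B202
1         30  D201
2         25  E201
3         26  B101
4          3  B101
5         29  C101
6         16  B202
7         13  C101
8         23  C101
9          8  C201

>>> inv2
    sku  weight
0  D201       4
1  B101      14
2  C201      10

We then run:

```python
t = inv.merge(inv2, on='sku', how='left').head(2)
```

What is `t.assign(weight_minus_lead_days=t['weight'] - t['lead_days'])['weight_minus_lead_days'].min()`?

merge on 'sku' (how='left') → 10 rows:
   lead_days   sku  weight
0          4  B202     NaN
1         30  D201     4.0
2         25  E201     NaN
3         26  B101    14.0
4          3  B101    14.0
5         29  C101     NaN
6         16  B202     NaN
7         13  C101     NaN
8         23  C101     NaN
9          8  C201    10.0
take first 2 rows:
   lead_days   sku  weight
0          4  B202     NaN
1         30  D201     4.0
add column weight_minus_lead_days = t['weight'] - t['lead_days']:
   lead_days   sku  weight  weight_minus_lead_days
0          4  B202     NaN                     NaN
1         30  D201     4.0                   -26.0
Taking the min of column 'weight_minus_lead_days' gives -26.0.

-26.0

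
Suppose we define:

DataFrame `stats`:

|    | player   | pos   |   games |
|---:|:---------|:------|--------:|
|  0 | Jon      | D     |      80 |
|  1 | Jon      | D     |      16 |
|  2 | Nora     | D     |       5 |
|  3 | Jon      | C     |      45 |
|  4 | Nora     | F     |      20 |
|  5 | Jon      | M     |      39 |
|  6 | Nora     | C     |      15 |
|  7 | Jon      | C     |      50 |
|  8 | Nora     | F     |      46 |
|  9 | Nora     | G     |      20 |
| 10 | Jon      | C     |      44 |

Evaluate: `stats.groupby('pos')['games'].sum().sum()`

group by pos, sum of games:
pos
C    154
D    101
F     66
G     20
M     39
Name: games, dtype: int64

380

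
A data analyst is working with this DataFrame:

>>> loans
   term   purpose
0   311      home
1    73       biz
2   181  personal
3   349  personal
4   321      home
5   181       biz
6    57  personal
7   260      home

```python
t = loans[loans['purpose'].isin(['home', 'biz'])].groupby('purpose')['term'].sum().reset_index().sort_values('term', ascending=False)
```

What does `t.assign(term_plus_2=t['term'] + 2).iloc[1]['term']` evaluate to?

filter rows where purpose in ['home', 'biz']:
   term purpose
0   311    home
1    73     biz
4   321    home
5   181     biz
7   260    home
group by purpose, sum of term:
purpose
biz     254
home    892
Name: term, dtype: int64
reset_index():
  purpose  term
0     biz   254
1    home   892
sort by term descending:
  purpose  term
1    home   892
0     biz   254
add column term_plus_2 = t['term'] + 2:
  purpose  term  term_plus_2
1    home   892          894
0     biz   254          256
Then the value at position 1, column 'term': 254

254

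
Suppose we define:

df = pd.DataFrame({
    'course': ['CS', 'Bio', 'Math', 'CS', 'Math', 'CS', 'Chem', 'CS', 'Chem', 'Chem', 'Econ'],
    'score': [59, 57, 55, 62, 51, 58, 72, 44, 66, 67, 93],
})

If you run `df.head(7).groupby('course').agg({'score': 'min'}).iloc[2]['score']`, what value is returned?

take first 7 rows:
  course  score
0     CS     59
1    Bio     57
2   Math     55
3     CS     62
4   Math     51
5     CS     58
6   Chem     72
group by course, min of score:
        score
course       
Bio        57
CS         58
Chem       72
Math       51
So iloc[2]['score'] = 72.

72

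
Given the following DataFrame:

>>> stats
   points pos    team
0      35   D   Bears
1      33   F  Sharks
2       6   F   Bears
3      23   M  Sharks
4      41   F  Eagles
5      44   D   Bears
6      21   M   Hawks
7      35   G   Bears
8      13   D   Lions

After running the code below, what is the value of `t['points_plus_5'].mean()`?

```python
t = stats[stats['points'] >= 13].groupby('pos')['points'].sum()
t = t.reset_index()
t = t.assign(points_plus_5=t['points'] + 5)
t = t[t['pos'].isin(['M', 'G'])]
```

filter rows where points >= 13:
   points pos    team
0      35   D   Bears
1      33   F  Sharks
3      23   M  Sharks
4      41   F  Eagles
5      44   D   Bears
6      21   M   Hawks
7      35   G   Bears
8      13   D   Lions
group by pos, sum of points:
pos
D    92
F    74
G    35
M    44
Name: points, dtype: int64
reset_index():
  pos  points
0   D      92
1   F      74
2   G      35
3   M      44
add column points_plus_5 = t['points'] + 5:
  pos  points  points_plus_5
0   D      92             97
1   F      74             79
2   G      35             40
3   M      44             49
filter rows where pos in ['M', 'G']:
  pos  points  points_plus_5
2   G      35             40
3   M      44             49
Hence 44.5.

44.5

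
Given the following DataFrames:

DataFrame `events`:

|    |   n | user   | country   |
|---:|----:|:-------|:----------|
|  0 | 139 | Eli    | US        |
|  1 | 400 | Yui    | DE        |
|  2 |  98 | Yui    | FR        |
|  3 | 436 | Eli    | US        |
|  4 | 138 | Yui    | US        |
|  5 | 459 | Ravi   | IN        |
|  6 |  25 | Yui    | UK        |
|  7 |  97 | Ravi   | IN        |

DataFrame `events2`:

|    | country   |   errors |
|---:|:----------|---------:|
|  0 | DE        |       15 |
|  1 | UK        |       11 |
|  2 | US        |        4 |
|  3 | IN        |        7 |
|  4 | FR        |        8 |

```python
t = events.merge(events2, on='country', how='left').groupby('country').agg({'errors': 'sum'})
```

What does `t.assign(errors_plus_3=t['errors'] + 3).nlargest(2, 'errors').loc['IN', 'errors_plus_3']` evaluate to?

17

merge on 'country' (how='left') → 8 rows:
     n  user country  errors
0  139   Eli      US       4
1  400   Yui      DE      15
2   98   Yui      FR       8
3  436   Eli      US       4
4  138   Yui      US       4
5  459  Ravi      IN       7
6   25   Yui      UK      11
7   97  Ravi      IN       7
group by country, sum of errors:
         errors
country        
DE           15
FR            8
IN           14
UK           11
US           12
add column errors_plus_3 = t['errors'] + 3:
         errors  errors_plus_3
country                       
DE           15             18
FR            8             11
IN           14             17
UK           11             14
US           12             15
take 2 rows with largest errors:
         errors  errors_plus_3
country                       
DE           15             18
IN           14             17
Reading off the value at row 'IN', column 'errors_plus_3', we get 17.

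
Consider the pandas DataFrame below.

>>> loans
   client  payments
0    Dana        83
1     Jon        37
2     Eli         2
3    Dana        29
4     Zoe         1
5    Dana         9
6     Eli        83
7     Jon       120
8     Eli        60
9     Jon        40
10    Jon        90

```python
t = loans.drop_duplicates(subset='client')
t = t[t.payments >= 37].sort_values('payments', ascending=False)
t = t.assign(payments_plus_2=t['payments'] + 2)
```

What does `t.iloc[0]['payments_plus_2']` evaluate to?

drop duplicate client (keep=first):
  client  payments
0   Dana        83
1    Jon        37
2    Eli         2
4    Zoe         1
filter rows where payments >= 37:
  client  payments
0   Dana        83
1    Jon        37
sort by payments descending:
  client  payments
0   Dana        83
1    Jon        37
add column payments_plus_2 = t['payments'] + 2:
  client  payments  payments_plus_2
0   Dana        83               85
1    Jon        37               39
Reading off the value at position 0, column 'payments_plus_2', we get 85.

85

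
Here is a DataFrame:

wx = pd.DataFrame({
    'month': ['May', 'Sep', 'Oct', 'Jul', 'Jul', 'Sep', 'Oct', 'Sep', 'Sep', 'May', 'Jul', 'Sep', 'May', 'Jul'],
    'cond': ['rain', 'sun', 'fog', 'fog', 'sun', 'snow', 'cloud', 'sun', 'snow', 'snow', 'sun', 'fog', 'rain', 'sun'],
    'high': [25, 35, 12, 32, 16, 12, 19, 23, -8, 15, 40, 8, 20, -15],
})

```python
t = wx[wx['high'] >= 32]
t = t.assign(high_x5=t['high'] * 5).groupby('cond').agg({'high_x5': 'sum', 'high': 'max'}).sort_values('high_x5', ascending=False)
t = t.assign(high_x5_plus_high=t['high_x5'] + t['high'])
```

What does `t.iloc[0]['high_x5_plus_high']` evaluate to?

415

filter rows where high >= 32:
   month cond  high
1    Sep  sun    35
3    Jul  fog    32
10   Jul  sun    40
add column high_x5 = t['high'] * 5:
   month cond  high  high_x5
1    Sep  sun    35      175
3    Jul  fog    32      160
10   Jul  sun    40      200
group by cond: sum(high_x5), max(high):
      high_x5  high
cond               
fog       160    32
sun       375    40
sort by high_x5 descending:
      high_x5  high
cond               
sun       375    40
fog       160    32
add column high_x5_plus_high = t['high_x5'] + t['high']:
      high_x5  high  high_x5_plus_high
cond                                  
sun       375    40                415
fog       160    32                192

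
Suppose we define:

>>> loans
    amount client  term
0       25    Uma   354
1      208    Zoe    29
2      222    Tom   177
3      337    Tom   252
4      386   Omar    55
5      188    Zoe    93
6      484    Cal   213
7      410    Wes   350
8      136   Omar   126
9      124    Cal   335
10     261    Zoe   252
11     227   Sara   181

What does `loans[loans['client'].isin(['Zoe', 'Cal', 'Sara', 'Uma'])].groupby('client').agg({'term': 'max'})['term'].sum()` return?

filter rows where client in ['Zoe', 'Cal', 'Sara', 'Uma']:
    amount client  term
0       25    Uma   354
1      208    Zoe    29
5      188    Zoe    93
6      484    Cal   213
9      124    Cal   335
10     261    Zoe   252
11     227   Sara   181
group by client, max of term:
        term
client      
Cal      335
Sara     181
Uma      354
Zoe      252
Hence 1122.

1122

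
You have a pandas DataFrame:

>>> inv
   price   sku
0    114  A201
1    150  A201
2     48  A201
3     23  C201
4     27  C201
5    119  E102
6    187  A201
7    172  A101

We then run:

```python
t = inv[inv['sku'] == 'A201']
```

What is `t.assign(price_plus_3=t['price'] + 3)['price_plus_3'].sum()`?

511

filter rows where sku == 'A201':
   price   sku
0    114  A201
1    150  A201
2     48  A201
6    187  A201
add column price_plus_3 = t['price'] + 3:
   price   sku  price_plus_3
0    114  A201           117
1    150  A201           153
2     48  A201            51
6    187  A201           190
So sum() = 511.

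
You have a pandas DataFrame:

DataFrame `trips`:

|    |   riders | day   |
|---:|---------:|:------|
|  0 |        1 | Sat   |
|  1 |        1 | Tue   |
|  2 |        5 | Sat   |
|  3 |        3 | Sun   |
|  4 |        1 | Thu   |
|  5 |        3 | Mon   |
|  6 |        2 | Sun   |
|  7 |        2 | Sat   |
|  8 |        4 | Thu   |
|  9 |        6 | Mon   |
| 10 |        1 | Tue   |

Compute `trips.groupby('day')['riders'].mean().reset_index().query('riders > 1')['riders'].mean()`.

3.04166666667

group by day, mean of riders:
day
Mon    4.500000
Sat    2.666667
Sun    2.500000
Thu    2.500000
Tue    1.000000
Name: riders, dtype: float64
reset_index():
   day    riders
0  Mon  4.500000
1  Sat  2.666667
2  Sun  2.500000
3  Thu  2.500000
4  Tue  1.000000
filter rows where riders > 1:
   day    riders
0  Mon  4.500000
1  Sat  2.666667
2  Sun  2.500000
3  Thu  2.500000
mean of column 'riders' → 3.04166666667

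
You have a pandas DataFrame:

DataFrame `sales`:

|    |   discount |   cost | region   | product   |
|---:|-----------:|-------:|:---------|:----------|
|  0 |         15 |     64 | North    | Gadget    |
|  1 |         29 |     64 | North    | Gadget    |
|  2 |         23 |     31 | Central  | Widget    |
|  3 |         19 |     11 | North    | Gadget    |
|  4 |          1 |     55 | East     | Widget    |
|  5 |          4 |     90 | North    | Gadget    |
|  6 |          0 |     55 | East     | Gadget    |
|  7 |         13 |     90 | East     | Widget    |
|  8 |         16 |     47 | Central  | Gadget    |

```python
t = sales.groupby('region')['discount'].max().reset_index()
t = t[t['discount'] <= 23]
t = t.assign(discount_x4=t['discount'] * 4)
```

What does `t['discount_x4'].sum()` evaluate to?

144

group by region, max of discount:
region
Central    23
East       13
North      29
Name: discount, dtype: int64
reset_index():
    region  discount
0  Central        23
1     East        13
2    North        29
filter rows where discount <= 23:
    region  discount
0  Central        23
1     East        13
add column discount_x4 = t['discount'] * 4:
    region  discount  discount_x4
0  Central        23           92
1     East        13           52
Finally, sum of column 'discount_x4' = 144.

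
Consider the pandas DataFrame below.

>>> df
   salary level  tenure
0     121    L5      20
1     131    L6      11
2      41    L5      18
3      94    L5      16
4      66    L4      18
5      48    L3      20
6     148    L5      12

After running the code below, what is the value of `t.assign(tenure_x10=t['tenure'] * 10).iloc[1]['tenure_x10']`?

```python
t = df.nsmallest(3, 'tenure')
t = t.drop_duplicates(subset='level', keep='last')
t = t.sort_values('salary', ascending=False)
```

take 3 rows with smallest tenure:
   salary level  tenure
1     131    L6      11
6     148    L5      12
3      94    L5      16
drop duplicate level (keep=last):
   salary level  tenure
1     131    L6      11
3      94    L5      16
sort by salary descending:
   salary level  tenure
1     131    L6      11
3      94    L5      16
add column tenure_x10 = t['tenure'] * 10:
   salary level  tenure  tenure_x10
1     131    L6      11         110
3      94    L5      16         160

160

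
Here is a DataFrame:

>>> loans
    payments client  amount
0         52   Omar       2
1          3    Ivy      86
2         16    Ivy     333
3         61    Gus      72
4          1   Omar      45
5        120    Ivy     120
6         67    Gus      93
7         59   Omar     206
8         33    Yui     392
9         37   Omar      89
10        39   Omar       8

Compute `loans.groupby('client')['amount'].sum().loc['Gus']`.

165

group by client, sum of amount:
client
Gus     165
Ivy     539
Omar    350
Yui     392
Name: amount, dtype: int64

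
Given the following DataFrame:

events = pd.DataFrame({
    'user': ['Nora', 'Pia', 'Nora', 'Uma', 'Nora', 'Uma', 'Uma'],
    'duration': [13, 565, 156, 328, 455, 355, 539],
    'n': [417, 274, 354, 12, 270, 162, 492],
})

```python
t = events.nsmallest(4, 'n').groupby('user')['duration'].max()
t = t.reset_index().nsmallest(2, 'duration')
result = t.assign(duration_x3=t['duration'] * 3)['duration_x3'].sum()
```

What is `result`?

take 4 rows with smallest n:
   user  duration    n
3   Uma       328   12
5   Uma       355  162
4  Nora       455  270
1   Pia       565  274
group by user, max of duration:
user
Nora    455
Pia     565
Uma     355
Name: duration, dtype: int64
reset_index():
   user  duration
0  Nora       455
1   Pia       565
2   Uma       355
take 2 rows with smallest duration:
   user  duration
2   Uma       355
0  Nora       455
add column duration_x3 = t['duration'] * 3:
   user  duration  duration_x3
2   Uma       355         1065
0  Nora       455         1365
Finally, sum of column 'duration_x3' = 2430.

2430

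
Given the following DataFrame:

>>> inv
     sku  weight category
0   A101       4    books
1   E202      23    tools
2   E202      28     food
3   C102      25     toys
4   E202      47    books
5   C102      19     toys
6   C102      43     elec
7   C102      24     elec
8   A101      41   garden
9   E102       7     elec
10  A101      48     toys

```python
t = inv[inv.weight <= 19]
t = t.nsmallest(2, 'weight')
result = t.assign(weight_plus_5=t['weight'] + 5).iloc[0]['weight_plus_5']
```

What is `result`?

filter rows where weight <= 19:
    sku  weight category
0  A101       4    books
5  C102      19     toys
9  E102       7     elec
take 2 rows with smallest weight:
    sku  weight category
0  A101       4    books
9  E102       7     elec
add column weight_plus_5 = t['weight'] + 5:
    sku  weight category  weight_plus_5
0  A101       4    books              9
9  E102       7     elec             12
Hence 9.

9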